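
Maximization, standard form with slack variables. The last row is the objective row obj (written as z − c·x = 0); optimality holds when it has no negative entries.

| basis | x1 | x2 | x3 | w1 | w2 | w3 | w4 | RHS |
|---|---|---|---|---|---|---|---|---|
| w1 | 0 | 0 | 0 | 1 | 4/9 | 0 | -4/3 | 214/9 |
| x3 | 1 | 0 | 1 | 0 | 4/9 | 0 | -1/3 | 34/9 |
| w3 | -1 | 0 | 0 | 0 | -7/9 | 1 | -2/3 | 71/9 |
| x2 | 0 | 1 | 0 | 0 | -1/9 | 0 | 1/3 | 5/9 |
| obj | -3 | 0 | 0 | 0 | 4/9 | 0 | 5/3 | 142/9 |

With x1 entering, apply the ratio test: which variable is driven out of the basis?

Column x1 entries and ratios — w1: 0 ≤ 0, skip; x3: (34/9)/1 = 34/9; w3: -1 ≤ 0, skip; x2: 0 ≤ 0, skip.
Smallest ratio is 34/9 in the row of x3, so x3 leaves.

x3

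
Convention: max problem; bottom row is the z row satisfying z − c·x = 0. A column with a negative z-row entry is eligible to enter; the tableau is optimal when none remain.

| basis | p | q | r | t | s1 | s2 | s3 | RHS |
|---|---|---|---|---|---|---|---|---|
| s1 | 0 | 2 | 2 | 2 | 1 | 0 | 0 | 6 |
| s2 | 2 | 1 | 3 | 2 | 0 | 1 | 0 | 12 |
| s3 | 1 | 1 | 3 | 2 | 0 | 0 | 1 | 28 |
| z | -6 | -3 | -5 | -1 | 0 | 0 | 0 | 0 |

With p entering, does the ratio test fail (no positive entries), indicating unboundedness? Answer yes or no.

no

Column p has positive entries in row(s) 2, 3, so the ratio test bounds it — not unbounded.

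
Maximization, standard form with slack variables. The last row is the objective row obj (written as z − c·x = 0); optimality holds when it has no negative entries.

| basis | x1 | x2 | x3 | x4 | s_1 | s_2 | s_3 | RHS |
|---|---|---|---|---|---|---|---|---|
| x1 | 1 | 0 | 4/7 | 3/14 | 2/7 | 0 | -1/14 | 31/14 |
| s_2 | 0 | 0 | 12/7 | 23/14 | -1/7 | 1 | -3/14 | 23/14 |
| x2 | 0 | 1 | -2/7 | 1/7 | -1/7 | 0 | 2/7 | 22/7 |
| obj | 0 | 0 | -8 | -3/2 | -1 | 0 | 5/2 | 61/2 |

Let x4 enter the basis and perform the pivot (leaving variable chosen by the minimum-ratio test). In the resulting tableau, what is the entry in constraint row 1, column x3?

8/23

Ratio test on column x4 — row 1: (31/14)/(3/14) = 31/3; row 2: (23/14)/(23/14) = 1; row 3: (22/7)/(1/7) = 22. Minimum is 1 at row 2 (s_2 leaves); pivot element 23/14.
Divide row 2 by 23/14; eliminate column x4 from the other rows.
Row 1 update in column x3: 4/7 − (3/14)·(24/23) = 8/23.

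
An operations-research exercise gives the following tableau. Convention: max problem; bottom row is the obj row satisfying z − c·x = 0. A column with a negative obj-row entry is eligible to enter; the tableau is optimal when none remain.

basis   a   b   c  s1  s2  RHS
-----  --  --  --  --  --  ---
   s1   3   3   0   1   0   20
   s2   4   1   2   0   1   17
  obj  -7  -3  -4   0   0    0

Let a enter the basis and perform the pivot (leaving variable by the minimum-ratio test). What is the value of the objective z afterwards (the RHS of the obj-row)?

Ratio test on column a — row 1: 20/3 = 20/3; row 2: 17/4 = 17/4. Minimum is 17/4 at row 2 (s2 leaves); pivot element 4.
Pivot on row 2; the obj-row RHS becomes 0 − (-7)·(17/4) = 119/4.

119/4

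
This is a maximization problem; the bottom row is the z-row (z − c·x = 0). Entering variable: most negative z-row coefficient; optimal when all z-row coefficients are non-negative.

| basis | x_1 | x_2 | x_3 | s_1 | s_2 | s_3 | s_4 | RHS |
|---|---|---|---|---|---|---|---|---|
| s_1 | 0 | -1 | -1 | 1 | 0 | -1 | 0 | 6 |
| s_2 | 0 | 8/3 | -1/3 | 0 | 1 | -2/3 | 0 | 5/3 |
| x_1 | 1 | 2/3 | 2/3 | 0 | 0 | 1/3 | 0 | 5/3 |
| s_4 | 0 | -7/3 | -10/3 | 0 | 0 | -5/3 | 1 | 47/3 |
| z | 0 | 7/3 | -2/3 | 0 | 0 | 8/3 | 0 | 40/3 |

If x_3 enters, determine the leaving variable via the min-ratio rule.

x_1

Column x_3 entries and ratios — s_1: -1 ≤ 0, skip; s_2: -1/3 ≤ 0, skip; x_1: (5/3)/(2/3) = 5/2; s_4: -10/3 ≤ 0, skip.
Smallest ratio is 5/2 in the row of x_1, so x_1 leaves.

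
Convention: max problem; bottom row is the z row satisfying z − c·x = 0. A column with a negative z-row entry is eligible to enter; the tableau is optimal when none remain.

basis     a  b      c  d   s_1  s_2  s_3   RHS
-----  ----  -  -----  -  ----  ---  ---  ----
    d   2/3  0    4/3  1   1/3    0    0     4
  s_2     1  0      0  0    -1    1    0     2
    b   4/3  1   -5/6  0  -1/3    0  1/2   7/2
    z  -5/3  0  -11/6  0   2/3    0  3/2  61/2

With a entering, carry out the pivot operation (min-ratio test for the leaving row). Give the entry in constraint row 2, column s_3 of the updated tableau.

0

Ratio test on column a — row 1: 4/(2/3) = 6; row 2: 2/1 = 2; row 3: (7/2)/(4/3) = 21/8. Minimum is 2 at row 2 (s_2 leaves); pivot element 1.
Divide row 2 by 1; eliminate column a from the other rows.
In the new row 2, the s_3 entry is the old entry divided by the pivot: 0/1 = 0.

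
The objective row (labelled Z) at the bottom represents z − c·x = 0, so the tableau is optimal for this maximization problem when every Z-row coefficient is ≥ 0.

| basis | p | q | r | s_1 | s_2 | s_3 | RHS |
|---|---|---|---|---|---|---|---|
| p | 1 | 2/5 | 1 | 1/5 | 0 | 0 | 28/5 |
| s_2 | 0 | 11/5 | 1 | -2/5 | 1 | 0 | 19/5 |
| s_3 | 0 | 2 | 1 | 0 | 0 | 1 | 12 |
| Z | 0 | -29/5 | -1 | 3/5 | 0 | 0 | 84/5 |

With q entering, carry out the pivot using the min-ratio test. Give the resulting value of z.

Ratio test on column q — row 1: (28/5)/(2/5) = 14; row 2: (19/5)/(11/5) = 19/11; row 3: 12/2 = 6. Minimum is 19/11 at row 2 (s_2 leaves); pivot element 11/5.
Pivot on row 2; the Z-row RHS becomes 84/5 − (-29/5)·(19/11) = 295/11.

295/11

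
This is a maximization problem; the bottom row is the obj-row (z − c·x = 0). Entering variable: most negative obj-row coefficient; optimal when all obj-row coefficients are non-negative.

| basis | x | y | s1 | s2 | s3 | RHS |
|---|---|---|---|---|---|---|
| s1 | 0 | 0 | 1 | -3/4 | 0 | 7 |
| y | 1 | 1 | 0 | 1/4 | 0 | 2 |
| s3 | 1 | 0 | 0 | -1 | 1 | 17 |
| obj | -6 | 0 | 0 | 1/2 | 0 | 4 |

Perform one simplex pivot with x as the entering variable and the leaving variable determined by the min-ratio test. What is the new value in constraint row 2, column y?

1

Ratio test on column x — row 1: entry 0 ≤ 0; row 2: 2/1 = 2; row 3: 17/1 = 17. Minimum is 2 at row 2 (y leaves); pivot element 1.
Divide row 2 by 1; eliminate column x from the other rows.
In the new row 2, the y entry is the old entry divided by the pivot: 1/1 = 1.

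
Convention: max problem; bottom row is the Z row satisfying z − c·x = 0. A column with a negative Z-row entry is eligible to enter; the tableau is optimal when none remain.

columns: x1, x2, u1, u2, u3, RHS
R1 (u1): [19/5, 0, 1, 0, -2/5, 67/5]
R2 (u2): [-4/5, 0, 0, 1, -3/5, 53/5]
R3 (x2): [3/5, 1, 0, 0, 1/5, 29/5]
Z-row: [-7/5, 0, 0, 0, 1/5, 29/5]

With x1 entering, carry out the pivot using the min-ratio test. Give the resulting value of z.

Ratio test on column x1 — row 1: (67/5)/(19/5) = 67/19; row 2: entry -4/5 ≤ 0; row 3: (29/5)/(3/5) = 29/3. Minimum is 67/19 at row 1 (u1 leaves); pivot element 19/5.
Pivot on row 1; the Z-row RHS becomes 29/5 − (-7/5)·(67/19) = 204/19.

204/19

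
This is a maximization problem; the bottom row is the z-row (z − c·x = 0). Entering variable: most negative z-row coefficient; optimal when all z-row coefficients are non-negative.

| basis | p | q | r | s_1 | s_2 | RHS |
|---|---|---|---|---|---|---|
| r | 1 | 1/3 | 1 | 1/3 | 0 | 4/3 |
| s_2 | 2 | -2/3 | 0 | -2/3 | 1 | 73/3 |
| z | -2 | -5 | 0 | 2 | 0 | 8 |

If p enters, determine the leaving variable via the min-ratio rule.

r

Column p entries and ratios — r: (4/3)/1 = 4/3; s_2: (73/3)/2 = 73/6.
Smallest ratio is 4/3 in the row of r, so r leaves.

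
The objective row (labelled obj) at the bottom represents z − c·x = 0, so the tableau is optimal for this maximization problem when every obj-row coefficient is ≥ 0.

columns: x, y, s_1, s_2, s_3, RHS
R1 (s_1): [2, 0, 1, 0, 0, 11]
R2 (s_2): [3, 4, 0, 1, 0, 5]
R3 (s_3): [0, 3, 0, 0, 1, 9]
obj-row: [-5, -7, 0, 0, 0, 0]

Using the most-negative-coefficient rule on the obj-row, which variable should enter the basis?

y

Negative obj-row entries: x: -5, y: -7.
The most negative is -7 in column y, so y enters.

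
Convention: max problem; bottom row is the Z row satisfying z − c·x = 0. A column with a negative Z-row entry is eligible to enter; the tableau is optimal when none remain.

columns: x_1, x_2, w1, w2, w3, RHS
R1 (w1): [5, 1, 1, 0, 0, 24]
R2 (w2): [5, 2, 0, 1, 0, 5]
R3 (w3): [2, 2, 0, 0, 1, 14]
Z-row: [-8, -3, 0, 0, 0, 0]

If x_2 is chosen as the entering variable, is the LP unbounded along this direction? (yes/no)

Column x_2 has positive entries in row(s) 1, 2, 3, so the ratio test bounds it — not unbounded.

no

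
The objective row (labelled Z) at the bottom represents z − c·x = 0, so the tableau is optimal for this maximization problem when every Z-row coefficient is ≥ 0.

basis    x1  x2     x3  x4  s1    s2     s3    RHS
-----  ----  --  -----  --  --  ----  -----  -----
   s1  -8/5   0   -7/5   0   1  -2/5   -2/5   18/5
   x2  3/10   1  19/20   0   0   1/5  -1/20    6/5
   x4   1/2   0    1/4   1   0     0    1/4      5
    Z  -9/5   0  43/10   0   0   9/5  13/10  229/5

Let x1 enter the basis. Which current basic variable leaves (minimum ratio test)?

x2

Column x1 entries and ratios — s1: -8/5 ≤ 0, skip; x2: (6/5)/(3/10) = 4; x4: 5/(1/2) = 10.
Smallest ratio is 4 in the row of x2, so x2 leaves.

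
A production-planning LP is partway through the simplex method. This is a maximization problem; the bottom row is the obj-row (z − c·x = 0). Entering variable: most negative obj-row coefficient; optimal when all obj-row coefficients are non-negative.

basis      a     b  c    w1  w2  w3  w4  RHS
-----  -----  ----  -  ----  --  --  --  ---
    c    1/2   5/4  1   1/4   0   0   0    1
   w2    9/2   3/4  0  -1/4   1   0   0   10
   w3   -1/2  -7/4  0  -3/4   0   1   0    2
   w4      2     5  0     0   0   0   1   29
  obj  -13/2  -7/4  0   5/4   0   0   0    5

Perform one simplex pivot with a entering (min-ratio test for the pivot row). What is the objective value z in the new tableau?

Ratio test on column a — row 1: 1/(1/2) = 2; row 2: 10/(9/2) = 20/9; row 3: entry -1/2 ≤ 0; row 4: 29/2 = 29/2. Minimum is 2 at row 1 (c leaves); pivot element 1/2.
Pivot on row 1; the obj-row RHS becomes 5 − (-13/2)·2 = 18.

18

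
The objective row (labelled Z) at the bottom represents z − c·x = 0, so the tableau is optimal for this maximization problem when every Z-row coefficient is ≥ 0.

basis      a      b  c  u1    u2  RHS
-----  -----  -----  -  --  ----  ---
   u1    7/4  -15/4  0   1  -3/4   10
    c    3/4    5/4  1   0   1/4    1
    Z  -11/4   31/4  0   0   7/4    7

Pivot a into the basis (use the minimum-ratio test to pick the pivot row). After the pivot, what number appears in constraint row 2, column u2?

1/3

Ratio test on column a — row 1: 10/(7/4) = 40/7; row 2: 1/(3/4) = 4/3. Minimum is 4/3 at row 2 (c leaves); pivot element 3/4.
Divide row 2 by 3/4; eliminate column a from the other rows.
In the new row 2, the u2 entry is the old entry divided by the pivot: (1/4)/(3/4) = 1/3.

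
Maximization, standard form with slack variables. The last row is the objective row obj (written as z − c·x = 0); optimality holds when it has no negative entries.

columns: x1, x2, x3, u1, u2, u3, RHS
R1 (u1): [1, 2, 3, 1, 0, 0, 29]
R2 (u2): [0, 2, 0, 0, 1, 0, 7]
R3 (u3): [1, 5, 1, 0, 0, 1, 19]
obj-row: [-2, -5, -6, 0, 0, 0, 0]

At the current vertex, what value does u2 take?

7

u2 is basic (row 2); its value is the RHS of that row, 7.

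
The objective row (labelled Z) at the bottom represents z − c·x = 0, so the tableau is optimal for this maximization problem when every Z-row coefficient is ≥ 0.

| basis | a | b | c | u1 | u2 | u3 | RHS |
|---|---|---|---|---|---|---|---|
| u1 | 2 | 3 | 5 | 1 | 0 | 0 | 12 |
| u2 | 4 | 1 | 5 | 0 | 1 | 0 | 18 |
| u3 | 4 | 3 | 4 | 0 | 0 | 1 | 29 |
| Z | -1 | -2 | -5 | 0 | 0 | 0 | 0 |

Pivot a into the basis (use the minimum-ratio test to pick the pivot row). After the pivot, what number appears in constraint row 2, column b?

Ratio test on column a — row 1: 12/2 = 6; row 2: 18/4 = 9/2; row 3: 29/4 = 29/4. Minimum is 9/2 at row 2 (u2 leaves); pivot element 4.
Divide row 2 by 4; eliminate column a from the other rows.
In the new row 2, the b entry is the old entry divided by the pivot: 1/4 = 1/4.

1/4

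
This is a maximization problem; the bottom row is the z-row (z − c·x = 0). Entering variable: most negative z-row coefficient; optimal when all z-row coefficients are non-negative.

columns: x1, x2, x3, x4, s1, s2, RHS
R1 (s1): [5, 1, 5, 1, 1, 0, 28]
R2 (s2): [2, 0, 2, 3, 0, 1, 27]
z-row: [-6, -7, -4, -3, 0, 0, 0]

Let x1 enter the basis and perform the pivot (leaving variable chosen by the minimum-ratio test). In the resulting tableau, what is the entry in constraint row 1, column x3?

Ratio test on column x1 — row 1: 28/5 = 28/5; row 2: 27/2 = 27/2. Minimum is 28/5 at row 1 (s1 leaves); pivot element 5.
Divide row 1 by 5; eliminate column x1 from the other rows.
In the new row 1, the x3 entry is the old entry divided by the pivot: 5/5 = 1.

1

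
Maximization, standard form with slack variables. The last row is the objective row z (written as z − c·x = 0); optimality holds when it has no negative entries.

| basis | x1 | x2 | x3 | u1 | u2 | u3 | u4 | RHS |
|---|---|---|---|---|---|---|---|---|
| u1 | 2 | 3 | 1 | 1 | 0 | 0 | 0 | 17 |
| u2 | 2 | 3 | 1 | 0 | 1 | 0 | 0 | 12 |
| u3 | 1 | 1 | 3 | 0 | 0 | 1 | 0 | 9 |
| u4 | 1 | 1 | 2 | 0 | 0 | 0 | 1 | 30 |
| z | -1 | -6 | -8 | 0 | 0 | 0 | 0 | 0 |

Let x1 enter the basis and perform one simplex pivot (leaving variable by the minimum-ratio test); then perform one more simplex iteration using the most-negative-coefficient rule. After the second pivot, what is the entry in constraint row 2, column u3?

Ratio test on column x1 — row 1: 17/2 = 17/2; row 2: 12/2 = 6; row 3: 9/1 = 9; row 4: 30/1 = 30. Minimum is 6 at row 2 (u2 leaves); pivot element 2.
Divide row 2 by 2; eliminate column x1 from the other rows.
Second iteration: most negative z-row entry is -15/2 in column x3, so x3 enters.
Ratio test on column x3 — row 1: entry 0 ≤ 0; row 2: 6/(1/2) = 12; row 3: 3/(5/2) = 6/5; row 4: 24/(3/2) = 16. Minimum is 6/5 at row 3 (u3 leaves); pivot element 5/2.
Divide row 3 by 5/2; eliminate column x3 from the other rows.
After both pivots, the entry at constraint row 2, column u3 is -1/5.

-1/5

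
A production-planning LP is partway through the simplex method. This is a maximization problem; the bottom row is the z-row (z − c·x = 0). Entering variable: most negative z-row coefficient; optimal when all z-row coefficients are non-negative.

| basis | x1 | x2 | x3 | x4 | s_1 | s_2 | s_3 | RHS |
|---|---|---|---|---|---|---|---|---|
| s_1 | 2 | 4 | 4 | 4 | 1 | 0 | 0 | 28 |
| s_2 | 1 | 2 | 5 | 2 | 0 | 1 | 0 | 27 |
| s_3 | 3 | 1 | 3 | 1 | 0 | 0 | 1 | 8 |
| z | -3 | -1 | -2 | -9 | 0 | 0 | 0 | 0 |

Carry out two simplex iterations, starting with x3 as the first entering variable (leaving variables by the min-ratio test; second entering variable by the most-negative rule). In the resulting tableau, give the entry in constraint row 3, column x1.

5/4

Ratio test on column x3 — row 1: 28/4 = 7; row 2: 27/5 = 27/5; row 3: 8/3 = 8/3. Minimum is 8/3 at row 3 (s_3 leaves); pivot element 3.
Divide row 3 by 3; eliminate column x3 from the other rows.
Second iteration: most negative z-row entry is -25/3 in column x4, so x4 enters.
Ratio test on column x4 — row 1: (52/3)/(8/3) = 13/2; row 2: (41/3)/(1/3) = 41; row 3: (8/3)/(1/3) = 8. Minimum is 13/2 at row 1 (s_1 leaves); pivot element 8/3.
Divide row 1 by 8/3; eliminate column x4 from the other rows.
After both pivots, the entry at constraint row 3, column x1 is 5/4.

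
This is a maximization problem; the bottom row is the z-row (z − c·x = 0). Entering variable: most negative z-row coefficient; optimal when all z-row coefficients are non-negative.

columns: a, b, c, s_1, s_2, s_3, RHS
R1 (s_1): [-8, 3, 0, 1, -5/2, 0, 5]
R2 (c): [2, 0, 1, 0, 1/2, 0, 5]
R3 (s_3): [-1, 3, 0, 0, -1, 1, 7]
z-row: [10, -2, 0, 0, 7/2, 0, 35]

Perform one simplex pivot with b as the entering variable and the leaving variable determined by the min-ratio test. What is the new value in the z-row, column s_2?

Ratio test on column b — row 1: 5/3 = 5/3; row 2: entry 0 ≤ 0; row 3: 7/3 = 7/3. Minimum is 5/3 at row 1 (s_1 leaves); pivot element 3.
Divide row 1 by 3; eliminate column b from the other rows.
z-row update in column s_2: 7/2 − (-2)·(-5/6) = 11/6.

11/6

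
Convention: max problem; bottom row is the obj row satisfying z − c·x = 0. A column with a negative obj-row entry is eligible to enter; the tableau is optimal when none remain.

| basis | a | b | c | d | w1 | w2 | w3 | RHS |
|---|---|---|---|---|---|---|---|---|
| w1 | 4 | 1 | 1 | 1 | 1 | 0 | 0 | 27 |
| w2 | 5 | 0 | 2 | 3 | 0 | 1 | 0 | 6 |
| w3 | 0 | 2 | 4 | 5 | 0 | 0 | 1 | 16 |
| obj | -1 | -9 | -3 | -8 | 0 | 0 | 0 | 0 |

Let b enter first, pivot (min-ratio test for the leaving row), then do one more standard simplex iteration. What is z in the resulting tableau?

366/5

Ratio test on column b — row 1: 27/1 = 27; row 2: entry 0 ≤ 0; row 3: 16/2 = 8. Minimum is 8 at row 3 (w3 leaves); pivot element 2.
Pivot on row 3; the obj-row RHS becomes 0 − (-9)·8 = 72.
Next entering variable (most negative obj-row entry -1): a.
Ratio test on column a — row 1: 19/4 = 19/4; row 2: 6/5 = 6/5; row 3: entry 0 ≤ 0. Minimum is 6/5 at row 2 (w2 leaves); pivot element 5.
After the second pivot the obj-row RHS is 72 − (-1)·(6/5) = 366/5.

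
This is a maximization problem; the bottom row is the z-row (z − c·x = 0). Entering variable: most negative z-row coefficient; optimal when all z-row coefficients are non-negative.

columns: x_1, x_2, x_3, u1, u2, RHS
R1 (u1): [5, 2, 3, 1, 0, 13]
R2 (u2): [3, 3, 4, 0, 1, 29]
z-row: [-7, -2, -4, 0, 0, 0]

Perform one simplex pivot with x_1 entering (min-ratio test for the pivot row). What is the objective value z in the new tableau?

Ratio test on column x_1 — row 1: 13/5 = 13/5; row 2: 29/3 = 29/3. Minimum is 13/5 at row 1 (u1 leaves); pivot element 5.
Pivot on row 1; the z-row RHS becomes 0 − (-7)·(13/5) = 91/5.

91/5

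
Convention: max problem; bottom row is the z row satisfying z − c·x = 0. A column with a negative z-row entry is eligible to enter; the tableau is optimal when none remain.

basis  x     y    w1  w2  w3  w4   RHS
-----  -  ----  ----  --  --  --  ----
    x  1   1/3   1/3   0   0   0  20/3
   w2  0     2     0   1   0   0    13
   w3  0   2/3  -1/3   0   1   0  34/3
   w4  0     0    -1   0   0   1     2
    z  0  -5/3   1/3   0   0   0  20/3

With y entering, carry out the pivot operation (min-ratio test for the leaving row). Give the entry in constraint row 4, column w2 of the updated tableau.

0

Ratio test on column y — row 1: (20/3)/(1/3) = 20; row 2: 13/2 = 13/2; row 3: (34/3)/(2/3) = 17; row 4: entry 0 ≤ 0. Minimum is 13/2 at row 2 (w2 leaves); pivot element 2.
Divide row 2 by 2; eliminate column y from the other rows.
Row 4 update in column w2: 0 − 0·(1/2) = 0.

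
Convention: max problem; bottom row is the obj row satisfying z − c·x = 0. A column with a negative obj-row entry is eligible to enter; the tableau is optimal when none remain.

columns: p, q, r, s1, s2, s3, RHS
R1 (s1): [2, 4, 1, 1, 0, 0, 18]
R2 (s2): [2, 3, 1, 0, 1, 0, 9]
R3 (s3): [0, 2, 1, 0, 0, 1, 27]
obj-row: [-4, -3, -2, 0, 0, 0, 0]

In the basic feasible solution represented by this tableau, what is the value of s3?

27

s3 is basic (row 3); its value is the RHS of that row, 27.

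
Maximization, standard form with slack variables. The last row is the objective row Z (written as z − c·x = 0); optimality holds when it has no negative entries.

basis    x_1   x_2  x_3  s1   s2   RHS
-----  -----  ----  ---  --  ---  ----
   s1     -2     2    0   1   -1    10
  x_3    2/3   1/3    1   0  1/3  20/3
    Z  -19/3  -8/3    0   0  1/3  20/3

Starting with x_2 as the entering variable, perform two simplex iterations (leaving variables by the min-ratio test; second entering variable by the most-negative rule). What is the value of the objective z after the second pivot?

Ratio test on column x_2 — row 1: 10/2 = 5; row 2: (20/3)/(1/3) = 20. Minimum is 5 at row 1 (s1 leaves); pivot element 2.
Pivot on row 1; the Z-row RHS becomes 20/3 − (-8/3)·5 = 20.
Next entering variable (most negative Z-row entry -9): x_1.
Ratio test on column x_1 — row 1: entry -1 ≤ 0; row 2: 5/1 = 5. Minimum is 5 at row 2 (x_3 leaves); pivot element 1.
After the second pivot the Z-row RHS is 20 − (-9)·5 = 65.

65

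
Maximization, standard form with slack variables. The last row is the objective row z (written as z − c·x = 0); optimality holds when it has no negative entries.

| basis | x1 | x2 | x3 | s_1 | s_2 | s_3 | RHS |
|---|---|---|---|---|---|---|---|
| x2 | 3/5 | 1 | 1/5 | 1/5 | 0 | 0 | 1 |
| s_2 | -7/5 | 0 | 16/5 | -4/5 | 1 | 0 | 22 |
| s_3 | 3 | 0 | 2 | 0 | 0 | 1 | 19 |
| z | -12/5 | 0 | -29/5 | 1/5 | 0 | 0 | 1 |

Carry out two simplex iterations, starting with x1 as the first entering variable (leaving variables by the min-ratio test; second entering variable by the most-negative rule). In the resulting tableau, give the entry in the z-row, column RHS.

30

Ratio test on column x1 — row 1: 1/(3/5) = 5/3; row 2: entry -7/5 ≤ 0; row 3: 19/3 = 19/3. Minimum is 5/3 at row 1 (x2 leaves); pivot element 3/5.
Divide row 1 by 3/5; eliminate column x1 from the other rows.
Second iteration: most negative z-row entry is -5 in column x3, so x3 enters.
Ratio test on column x3 — row 1: (5/3)/(1/3) = 5; row 2: (73/3)/(11/3) = 73/11; row 3: 14/1 = 14. Minimum is 5 at row 1 (x1 leaves); pivot element 1/3.
Divide row 1 by 1/3; eliminate column x3 from the other rows.
After both pivots, the entry at the z-row, column RHS is 30.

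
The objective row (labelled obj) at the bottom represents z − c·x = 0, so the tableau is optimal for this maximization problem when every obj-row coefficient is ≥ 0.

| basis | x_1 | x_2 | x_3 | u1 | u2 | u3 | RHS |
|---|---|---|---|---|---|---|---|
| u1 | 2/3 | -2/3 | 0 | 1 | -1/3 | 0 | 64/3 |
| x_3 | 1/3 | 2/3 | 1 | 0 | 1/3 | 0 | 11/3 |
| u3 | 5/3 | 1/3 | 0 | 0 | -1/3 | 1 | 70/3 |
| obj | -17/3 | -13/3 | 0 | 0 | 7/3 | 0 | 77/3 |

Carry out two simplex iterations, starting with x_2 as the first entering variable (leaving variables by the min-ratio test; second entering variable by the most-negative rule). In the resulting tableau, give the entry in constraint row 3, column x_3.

Ratio test on column x_2 — row 1: entry -2/3 ≤ 0; row 2: (11/3)/(2/3) = 11/2; row 3: (70/3)/(1/3) = 70. Minimum is 11/2 at row 2 (x_3 leaves); pivot element 2/3.
Divide row 2 by 2/3; eliminate column x_2 from the other rows.
Second iteration: most negative obj-row entry is -7/2 in column x_1, so x_1 enters.
Ratio test on column x_1 — row 1: 25/1 = 25; row 2: (11/2)/(1/2) = 11; row 3: (43/2)/(3/2) = 43/3. Minimum is 11 at row 2 (x_2 leaves); pivot element 1/2.
Divide row 2 by 1/2; eliminate column x_1 from the other rows.
After both pivots, the entry at constraint row 3, column x_3 is -5.

-5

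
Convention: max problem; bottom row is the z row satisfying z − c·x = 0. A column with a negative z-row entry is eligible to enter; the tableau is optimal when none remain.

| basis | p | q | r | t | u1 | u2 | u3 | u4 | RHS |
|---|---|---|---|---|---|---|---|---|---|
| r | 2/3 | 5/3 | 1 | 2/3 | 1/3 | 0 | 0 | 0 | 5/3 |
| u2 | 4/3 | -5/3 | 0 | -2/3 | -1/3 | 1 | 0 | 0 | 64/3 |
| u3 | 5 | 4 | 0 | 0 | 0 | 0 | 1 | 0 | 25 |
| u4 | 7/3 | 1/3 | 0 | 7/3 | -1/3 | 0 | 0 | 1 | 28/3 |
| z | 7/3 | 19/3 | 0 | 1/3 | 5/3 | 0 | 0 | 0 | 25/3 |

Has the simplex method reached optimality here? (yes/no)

Every z-row coefficient is ≥ 0, so the tableau is optimal.

yes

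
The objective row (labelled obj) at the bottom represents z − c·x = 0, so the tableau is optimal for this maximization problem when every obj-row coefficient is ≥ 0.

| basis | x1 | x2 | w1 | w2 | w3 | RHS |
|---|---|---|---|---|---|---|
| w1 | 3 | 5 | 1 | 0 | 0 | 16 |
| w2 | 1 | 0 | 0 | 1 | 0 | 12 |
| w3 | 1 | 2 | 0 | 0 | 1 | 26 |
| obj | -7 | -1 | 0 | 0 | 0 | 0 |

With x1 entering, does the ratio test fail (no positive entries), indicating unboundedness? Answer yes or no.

no

Column x1 has positive entries in row(s) 1, 2, 3, so the ratio test bounds it — not unbounded.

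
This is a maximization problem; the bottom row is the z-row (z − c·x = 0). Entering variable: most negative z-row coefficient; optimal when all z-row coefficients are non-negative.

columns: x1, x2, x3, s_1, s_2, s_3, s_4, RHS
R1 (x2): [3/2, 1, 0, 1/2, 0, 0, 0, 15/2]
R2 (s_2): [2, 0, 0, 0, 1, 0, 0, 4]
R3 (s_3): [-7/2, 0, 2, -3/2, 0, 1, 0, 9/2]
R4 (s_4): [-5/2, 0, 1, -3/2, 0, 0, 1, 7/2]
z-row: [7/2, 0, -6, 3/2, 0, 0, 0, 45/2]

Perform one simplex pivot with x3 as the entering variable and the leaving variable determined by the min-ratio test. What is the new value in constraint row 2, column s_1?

0

Ratio test on column x3 — row 1: entry 0 ≤ 0; row 2: entry 0 ≤ 0; row 3: (9/2)/2 = 9/4; row 4: (7/2)/1 = 7/2. Minimum is 9/4 at row 3 (s_3 leaves); pivot element 2.
Divide row 3 by 2; eliminate column x3 from the other rows.
Row 2 update in column s_1: 0 − 0·(-3/4) = 0.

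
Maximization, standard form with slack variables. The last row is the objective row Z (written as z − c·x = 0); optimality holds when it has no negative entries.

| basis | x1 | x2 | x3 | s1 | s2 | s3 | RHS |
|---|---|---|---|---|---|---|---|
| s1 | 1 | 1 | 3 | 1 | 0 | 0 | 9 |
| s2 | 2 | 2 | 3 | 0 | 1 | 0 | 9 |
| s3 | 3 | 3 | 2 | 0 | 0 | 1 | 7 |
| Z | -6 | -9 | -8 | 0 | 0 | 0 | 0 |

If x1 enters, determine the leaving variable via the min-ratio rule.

Column x1 entries and ratios — s1: 9/1 = 9; s2: 9/2 = 9/2; s3: 7/3 = 7/3.
Smallest ratio is 7/3 in the row of s3, so s3 leaves.

s3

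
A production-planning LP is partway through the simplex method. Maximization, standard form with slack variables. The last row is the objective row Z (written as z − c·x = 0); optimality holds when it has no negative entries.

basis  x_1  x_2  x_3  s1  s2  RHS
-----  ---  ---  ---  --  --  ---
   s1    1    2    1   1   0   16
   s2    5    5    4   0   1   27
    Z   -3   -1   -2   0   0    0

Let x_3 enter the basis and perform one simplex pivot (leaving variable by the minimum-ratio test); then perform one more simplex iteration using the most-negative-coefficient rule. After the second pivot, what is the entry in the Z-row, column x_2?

Ratio test on column x_3 — row 1: 16/1 = 16; row 2: 27/4 = 27/4. Minimum is 27/4 at row 2 (s2 leaves); pivot element 4.
Divide row 2 by 4; eliminate column x_3 from the other rows.
Second iteration: most negative Z-row entry is -1/2 in column x_1, so x_1 enters.
Ratio test on column x_1 — row 1: entry -1/4 ≤ 0; row 2: (27/4)/(5/4) = 27/5. Minimum is 27/5 at row 2 (x_3 leaves); pivot element 5/4.
Divide row 2 by 5/4; eliminate column x_1 from the other rows.
After both pivots, the entry at the Z-row, column x_2 is 2.

2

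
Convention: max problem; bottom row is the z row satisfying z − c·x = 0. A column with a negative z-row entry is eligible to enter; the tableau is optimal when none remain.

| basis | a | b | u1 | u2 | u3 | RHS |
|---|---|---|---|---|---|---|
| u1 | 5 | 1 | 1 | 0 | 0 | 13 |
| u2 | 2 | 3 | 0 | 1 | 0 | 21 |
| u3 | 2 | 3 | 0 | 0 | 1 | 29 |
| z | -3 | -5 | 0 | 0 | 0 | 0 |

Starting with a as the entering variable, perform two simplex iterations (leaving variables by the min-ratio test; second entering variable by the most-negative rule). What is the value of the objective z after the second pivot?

Ratio test on column a — row 1: 13/5 = 13/5; row 2: 21/2 = 21/2; row 3: 29/2 = 29/2. Minimum is 13/5 at row 1 (u1 leaves); pivot element 5.
Pivot on row 1; the z-row RHS becomes 0 − (-3)·(13/5) = 39/5.
Next entering variable (most negative z-row entry -22/5): b.
Ratio test on column b — row 1: (13/5)/(1/5) = 13; row 2: (79/5)/(13/5) = 79/13; row 3: (119/5)/(13/5) = 119/13. Minimum is 79/13 at row 2 (u2 leaves); pivot element 13/5.
After the second pivot the z-row RHS is 39/5 − (-22/5)·(79/13) = 449/13.

449/13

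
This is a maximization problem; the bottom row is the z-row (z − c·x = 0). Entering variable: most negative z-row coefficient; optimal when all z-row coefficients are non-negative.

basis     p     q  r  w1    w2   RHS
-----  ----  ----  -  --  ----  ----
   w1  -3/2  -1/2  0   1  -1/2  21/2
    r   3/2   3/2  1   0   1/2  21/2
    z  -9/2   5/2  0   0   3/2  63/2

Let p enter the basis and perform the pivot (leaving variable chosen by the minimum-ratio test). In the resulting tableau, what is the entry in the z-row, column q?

7

Ratio test on column p — row 1: entry -3/2 ≤ 0; row 2: (21/2)/(3/2) = 7. Minimum is 7 at row 2 (r leaves); pivot element 3/2.
Divide row 2 by 3/2; eliminate column p from the other rows.
z-row update in column q: 5/2 − (-9/2)·1 = 7.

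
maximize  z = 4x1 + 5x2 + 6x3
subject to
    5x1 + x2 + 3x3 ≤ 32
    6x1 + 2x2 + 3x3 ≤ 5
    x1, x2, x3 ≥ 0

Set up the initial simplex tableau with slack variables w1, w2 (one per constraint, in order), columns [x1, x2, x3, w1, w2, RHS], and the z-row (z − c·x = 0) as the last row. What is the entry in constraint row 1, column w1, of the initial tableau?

1

Slack w1 belongs to constraint 1; its column is the unit vector e_1, so the entry in row 1 is 1.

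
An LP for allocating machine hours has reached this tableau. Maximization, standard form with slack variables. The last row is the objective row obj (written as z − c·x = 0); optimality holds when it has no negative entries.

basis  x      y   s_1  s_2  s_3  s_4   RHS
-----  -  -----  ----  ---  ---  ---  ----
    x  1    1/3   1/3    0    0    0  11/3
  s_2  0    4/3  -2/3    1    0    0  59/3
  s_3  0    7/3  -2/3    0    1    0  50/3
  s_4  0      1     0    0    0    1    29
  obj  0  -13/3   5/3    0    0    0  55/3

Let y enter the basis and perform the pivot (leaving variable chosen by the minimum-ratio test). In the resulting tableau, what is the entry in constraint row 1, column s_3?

-1/7

Ratio test on column y — row 1: (11/3)/(1/3) = 11; row 2: (59/3)/(4/3) = 59/4; row 3: (50/3)/(7/3) = 50/7; row 4: 29/1 = 29. Minimum is 50/7 at row 3 (s_3 leaves); pivot element 7/3.
Divide row 3 by 7/3; eliminate column y from the other rows.
Row 1 update in column s_3: 0 − (1/3)·(3/7) = -1/7.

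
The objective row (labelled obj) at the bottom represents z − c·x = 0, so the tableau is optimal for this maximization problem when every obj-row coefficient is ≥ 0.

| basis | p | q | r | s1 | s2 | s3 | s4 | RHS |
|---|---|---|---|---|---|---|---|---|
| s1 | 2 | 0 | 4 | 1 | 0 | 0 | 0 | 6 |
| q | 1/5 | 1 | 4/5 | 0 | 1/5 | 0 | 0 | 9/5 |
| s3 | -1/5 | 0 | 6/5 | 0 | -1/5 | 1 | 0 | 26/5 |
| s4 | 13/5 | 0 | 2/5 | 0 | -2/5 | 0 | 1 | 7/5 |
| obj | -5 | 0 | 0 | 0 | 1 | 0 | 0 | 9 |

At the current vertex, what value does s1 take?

6

s1 is basic (row 1); its value is the RHS of that row, 6.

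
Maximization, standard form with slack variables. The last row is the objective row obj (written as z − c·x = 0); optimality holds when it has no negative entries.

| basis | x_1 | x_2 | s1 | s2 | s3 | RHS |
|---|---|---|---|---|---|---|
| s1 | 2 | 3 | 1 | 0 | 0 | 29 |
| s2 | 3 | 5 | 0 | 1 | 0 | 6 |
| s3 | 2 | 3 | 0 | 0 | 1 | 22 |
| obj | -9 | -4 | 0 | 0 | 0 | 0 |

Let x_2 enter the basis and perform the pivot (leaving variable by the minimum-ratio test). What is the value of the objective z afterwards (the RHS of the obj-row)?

24/5

Ratio test on column x_2 — row 1: 29/3 = 29/3; row 2: 6/5 = 6/5; row 3: 22/3 = 22/3. Minimum is 6/5 at row 2 (s2 leaves); pivot element 5.
Pivot on row 2; the obj-row RHS becomes 0 − (-4)·(6/5) = 24/5.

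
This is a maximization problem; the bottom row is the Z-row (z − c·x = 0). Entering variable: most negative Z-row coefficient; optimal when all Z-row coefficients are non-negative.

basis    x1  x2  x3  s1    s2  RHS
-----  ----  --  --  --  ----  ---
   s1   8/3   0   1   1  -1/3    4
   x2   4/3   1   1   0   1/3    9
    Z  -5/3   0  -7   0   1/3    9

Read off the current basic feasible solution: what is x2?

x2 is basic (row 2); its value is the RHS of that row, 9.

9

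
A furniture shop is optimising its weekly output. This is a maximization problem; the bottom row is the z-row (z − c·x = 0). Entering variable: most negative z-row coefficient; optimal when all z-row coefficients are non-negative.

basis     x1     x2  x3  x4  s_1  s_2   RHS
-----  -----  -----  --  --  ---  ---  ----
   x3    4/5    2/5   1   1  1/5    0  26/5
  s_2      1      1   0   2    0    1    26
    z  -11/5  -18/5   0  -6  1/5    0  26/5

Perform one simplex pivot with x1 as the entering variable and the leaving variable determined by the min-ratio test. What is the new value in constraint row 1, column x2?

1/2

Ratio test on column x1 — row 1: (26/5)/(4/5) = 13/2; row 2: 26/1 = 26. Minimum is 13/2 at row 1 (x3 leaves); pivot element 4/5.
Divide row 1 by 4/5; eliminate column x1 from the other rows.
In the new row 1, the x2 entry is the old entry divided by the pivot: (2/5)/(4/5) = 1/2.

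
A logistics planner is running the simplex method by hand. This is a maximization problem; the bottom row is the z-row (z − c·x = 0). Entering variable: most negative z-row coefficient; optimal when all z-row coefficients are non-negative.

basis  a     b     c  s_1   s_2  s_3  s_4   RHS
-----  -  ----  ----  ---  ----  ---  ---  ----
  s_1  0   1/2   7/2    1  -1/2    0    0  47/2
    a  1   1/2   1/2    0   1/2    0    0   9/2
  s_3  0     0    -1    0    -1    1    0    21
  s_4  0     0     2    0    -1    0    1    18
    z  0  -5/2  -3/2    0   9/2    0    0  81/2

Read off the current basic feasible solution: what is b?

b is not in the basis, so in the current basic feasible solution b = 0.

0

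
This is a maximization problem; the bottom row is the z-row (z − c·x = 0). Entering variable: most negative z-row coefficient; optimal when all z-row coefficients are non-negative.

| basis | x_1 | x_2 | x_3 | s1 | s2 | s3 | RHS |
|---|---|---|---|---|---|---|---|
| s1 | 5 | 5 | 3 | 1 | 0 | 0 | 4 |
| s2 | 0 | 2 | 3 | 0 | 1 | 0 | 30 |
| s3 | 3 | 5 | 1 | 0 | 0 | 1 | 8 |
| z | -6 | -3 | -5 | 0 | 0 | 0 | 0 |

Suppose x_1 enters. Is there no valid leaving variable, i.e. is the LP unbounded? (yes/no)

no

Column x_1 has positive entries in row(s) 1, 3, so the ratio test bounds it — not unbounded.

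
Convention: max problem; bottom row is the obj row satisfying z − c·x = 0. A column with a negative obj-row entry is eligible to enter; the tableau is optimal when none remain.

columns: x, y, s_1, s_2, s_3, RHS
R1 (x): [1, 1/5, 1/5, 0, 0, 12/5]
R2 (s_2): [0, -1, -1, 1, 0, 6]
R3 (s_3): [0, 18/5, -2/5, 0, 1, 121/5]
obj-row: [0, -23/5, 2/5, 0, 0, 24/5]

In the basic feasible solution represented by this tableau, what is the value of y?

0

y is not in the basis, so in the current basic feasible solution y = 0.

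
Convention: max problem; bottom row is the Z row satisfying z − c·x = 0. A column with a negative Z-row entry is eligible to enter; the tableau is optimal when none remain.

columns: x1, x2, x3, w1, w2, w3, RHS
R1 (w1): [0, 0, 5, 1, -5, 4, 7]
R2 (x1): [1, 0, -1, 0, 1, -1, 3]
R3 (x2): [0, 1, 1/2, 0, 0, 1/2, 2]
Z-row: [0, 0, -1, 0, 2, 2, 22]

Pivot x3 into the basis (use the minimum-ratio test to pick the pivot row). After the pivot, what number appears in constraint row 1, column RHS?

Ratio test on column x3 — row 1: 7/5 = 7/5; row 2: entry -1 ≤ 0; row 3: 2/(1/2) = 4. Minimum is 7/5 at row 1 (w1 leaves); pivot element 5.
Divide row 1 by 5; eliminate column x3 from the other rows.
In the new row 1, the RHS entry is the old entry divided by the pivot: 7/5 = 7/5.

7/5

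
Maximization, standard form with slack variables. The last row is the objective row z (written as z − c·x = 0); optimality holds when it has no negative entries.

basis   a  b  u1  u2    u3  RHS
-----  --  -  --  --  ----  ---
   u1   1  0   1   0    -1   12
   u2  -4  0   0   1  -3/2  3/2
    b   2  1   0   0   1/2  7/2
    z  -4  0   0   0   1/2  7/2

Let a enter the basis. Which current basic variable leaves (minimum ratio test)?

b

Column a entries and ratios — u1: 12/1 = 12; u2: -4 ≤ 0, skip; b: (7/2)/2 = 7/4.
Smallest ratio is 7/4 in the row of b, so b leaves.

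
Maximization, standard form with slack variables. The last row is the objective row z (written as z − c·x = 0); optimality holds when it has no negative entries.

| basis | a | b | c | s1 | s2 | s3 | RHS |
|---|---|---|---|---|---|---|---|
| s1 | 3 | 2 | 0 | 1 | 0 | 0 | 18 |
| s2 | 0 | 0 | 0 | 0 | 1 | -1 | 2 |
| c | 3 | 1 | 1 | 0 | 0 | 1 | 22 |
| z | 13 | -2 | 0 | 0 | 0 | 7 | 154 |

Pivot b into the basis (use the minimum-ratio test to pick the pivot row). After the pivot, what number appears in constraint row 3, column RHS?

Ratio test on column b — row 1: 18/2 = 9; row 2: entry 0 ≤ 0; row 3: 22/1 = 22. Minimum is 9 at row 1 (s1 leaves); pivot element 2.
Divide row 1 by 2; eliminate column b from the other rows.
Row 3 update in column RHS: 22 − 1·9 = 13.

13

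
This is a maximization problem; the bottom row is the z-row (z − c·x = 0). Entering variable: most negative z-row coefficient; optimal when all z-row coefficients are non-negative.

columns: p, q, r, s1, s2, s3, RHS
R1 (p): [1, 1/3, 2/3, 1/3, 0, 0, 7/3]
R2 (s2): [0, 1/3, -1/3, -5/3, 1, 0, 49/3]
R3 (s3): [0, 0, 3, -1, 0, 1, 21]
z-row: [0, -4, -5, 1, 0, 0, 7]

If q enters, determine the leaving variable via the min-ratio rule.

p

Column q entries and ratios — p: (7/3)/(1/3) = 7; s2: (49/3)/(1/3) = 49; s3: 0 ≤ 0, skip.
Smallest ratio is 7 in the row of p, so p leaves.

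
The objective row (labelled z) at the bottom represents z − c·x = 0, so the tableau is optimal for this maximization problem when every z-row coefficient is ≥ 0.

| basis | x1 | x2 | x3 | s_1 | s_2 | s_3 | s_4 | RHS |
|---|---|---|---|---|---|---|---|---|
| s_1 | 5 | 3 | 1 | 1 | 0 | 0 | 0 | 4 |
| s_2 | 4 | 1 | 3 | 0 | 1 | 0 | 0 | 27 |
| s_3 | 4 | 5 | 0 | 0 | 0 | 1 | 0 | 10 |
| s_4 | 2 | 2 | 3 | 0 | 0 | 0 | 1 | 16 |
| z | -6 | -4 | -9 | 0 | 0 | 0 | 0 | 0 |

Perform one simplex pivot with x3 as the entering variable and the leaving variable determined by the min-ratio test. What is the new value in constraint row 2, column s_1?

Ratio test on column x3 — row 1: 4/1 = 4; row 2: 27/3 = 9; row 3: entry 0 ≤ 0; row 4: 16/3 = 16/3. Minimum is 4 at row 1 (s_1 leaves); pivot element 1.
Divide row 1 by 1; eliminate column x3 from the other rows.
Row 2 update in column s_1: 0 − 3·1 = -3.

-3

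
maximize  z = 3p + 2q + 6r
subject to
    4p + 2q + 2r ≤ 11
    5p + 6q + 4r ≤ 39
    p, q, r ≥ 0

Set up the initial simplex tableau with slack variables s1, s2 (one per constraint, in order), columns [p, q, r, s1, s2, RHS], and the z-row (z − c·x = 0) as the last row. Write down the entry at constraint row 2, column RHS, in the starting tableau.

The RHS of constraint 2 is b_2 = 39.

39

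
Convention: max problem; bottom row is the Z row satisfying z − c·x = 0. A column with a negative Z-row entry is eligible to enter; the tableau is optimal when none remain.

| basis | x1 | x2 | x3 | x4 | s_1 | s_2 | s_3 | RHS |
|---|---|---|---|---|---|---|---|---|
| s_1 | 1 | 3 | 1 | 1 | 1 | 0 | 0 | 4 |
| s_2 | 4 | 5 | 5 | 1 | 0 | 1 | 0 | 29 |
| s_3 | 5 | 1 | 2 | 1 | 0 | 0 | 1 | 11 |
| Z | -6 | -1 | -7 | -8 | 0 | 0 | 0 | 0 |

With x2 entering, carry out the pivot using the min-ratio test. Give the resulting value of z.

4/3

Ratio test on column x2 — row 1: 4/3 = 4/3; row 2: 29/5 = 29/5; row 3: 11/1 = 11. Minimum is 4/3 at row 1 (s_1 leaves); pivot element 3.
Pivot on row 1; the Z-row RHS becomes 0 − (-1)·(4/3) = 4/3.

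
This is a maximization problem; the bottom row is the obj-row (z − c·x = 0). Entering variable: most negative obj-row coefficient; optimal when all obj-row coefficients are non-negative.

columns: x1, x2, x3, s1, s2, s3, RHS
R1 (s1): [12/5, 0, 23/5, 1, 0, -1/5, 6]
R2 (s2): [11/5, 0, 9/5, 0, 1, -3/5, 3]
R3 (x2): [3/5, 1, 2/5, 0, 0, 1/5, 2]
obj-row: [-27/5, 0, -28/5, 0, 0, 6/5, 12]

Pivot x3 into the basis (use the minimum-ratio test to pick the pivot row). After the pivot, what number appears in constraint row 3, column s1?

-2/23

Ratio test on column x3 — row 1: 6/(23/5) = 30/23; row 2: 3/(9/5) = 5/3; row 3: 2/(2/5) = 5. Minimum is 30/23 at row 1 (s1 leaves); pivot element 23/5.
Divide row 1 by 23/5; eliminate column x3 from the other rows.
Row 3 update in column s1: 0 − (2/5)·(5/23) = -2/23.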